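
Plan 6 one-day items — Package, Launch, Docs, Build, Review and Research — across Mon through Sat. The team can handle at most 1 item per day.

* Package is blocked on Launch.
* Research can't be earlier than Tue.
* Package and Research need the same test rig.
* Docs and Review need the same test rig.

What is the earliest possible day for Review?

Mon

Review at Mon is achievable: Build -> Sat; Launch -> Wed; Package -> Thu; Research -> Tue; Docs -> Fri; Review -> Mon.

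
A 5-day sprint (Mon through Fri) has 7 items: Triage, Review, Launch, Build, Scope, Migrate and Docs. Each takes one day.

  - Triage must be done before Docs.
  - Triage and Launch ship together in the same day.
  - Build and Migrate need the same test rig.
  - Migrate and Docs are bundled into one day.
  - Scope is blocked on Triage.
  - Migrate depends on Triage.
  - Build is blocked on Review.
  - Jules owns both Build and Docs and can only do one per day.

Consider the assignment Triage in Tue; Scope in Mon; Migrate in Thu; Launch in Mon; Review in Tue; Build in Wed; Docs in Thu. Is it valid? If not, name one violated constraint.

Invalid. Scope is blocked on Triage.

Scope is blocked on Triage — violated.
Migrate and Docs are bundled into one day — holds.
Build and Migrate need the same test rig — holds.
Migrate depends on Triage — holds.
Triage and Launch ship together in the same day — violated.
Triage must be done before Docs — holds.
Jules owns both Build and Docs and can only do one per day — holds.
Build is blocked on Review — holds.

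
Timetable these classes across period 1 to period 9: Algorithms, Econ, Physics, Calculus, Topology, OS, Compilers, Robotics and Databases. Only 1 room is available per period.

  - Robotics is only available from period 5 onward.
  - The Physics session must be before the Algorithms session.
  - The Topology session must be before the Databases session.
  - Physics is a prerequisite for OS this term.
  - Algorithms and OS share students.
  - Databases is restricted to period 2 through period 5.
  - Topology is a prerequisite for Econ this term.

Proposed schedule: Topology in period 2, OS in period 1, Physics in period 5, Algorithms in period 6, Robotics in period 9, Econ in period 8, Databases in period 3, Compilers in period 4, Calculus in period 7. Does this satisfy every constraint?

No — it violates: Physics is a prerequisite for OS this term

Databases is restricted to period 2 through period 5 — holds.
The Topology session must be before the Databases session — holds.
Algorithms and OS share students — holds.
Only 1 room is available per period — holds.
Robotics is only available from period 5 onward — holds.
Topology is a prerequisite for Econ this term — holds.
The Physics session must be before the Algorithms session — holds.
Physics is a prerequisite for OS this term — violated.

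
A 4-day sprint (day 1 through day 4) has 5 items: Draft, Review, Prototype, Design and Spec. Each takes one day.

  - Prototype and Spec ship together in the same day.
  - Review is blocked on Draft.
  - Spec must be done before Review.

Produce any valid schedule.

Spec -> day 1; Prototype -> day 1; Draft -> day 1; Review -> day 2; Design -> day 1

Checking: Draft(day 1) before Review(day 2); Spec(day 1) before Review(day 2); Prototype = Spec = day 1.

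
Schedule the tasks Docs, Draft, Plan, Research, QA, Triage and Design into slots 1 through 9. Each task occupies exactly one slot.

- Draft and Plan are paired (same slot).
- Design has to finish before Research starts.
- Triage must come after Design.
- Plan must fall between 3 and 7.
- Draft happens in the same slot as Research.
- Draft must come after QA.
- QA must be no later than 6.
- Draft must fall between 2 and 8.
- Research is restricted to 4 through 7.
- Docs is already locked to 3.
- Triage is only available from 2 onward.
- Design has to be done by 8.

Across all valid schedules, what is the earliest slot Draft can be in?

4

Draft is available from 2; Draft must be in the same slot as Research, which can't be before 4, so Draft is at least 4; Draft's own window allows nothing later than 8; Draft must be in the same slot as Plan, which can't be after 7, so Draft is at most 7.
Draft at 4 is achievable: Research=4, Docs=3, Design=1, QA=1, Triage=2, Plan=4, Draft=4.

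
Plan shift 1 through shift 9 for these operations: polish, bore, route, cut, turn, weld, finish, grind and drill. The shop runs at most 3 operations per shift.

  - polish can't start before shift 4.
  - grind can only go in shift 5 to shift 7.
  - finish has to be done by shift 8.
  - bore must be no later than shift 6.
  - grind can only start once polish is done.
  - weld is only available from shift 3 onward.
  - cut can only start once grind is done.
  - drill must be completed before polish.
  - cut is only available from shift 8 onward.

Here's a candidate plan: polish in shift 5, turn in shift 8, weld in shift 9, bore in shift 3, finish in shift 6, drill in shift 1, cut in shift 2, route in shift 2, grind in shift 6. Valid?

No — it violates: cut is only available from shift 8 onward

polish can't start before shift 4 — holds.
grind can only go in shift 5 to shift 7 — holds.
The shop runs at most 3 operations per shift — holds.
drill must be completed before polish — holds.
grind can only start once polish is done — holds.
cut can only start once grind is done — violated.
finish has to be done by shift 8 — holds.
weld is only available from shift 3 onward — holds.
bore must be no later than shift 6 — holds.
cut is only available from shift 8 onward — violated.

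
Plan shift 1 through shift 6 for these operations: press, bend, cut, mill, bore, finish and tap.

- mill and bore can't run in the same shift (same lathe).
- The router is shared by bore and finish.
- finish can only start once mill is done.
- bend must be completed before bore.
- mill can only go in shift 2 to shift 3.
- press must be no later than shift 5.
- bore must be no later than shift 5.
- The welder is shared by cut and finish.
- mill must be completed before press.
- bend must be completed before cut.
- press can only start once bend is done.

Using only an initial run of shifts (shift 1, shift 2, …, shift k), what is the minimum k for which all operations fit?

The precedence chain requires at least 2 distinct shifts.
Propagating the time windows through the other constraints, press can't land before shift 3, so the schedule must run through at least shift 3.
Could 3 shifts be enough, i.e. nothing placed later than shift 3? No: press's window within 3 shifts is {shift 1, shift 2, shift 3}; mill's window within 3 shifts is {shift 2, shift 3}; bore's window within 3 shifts is {shift 1, shift 2, shift 3}; bore must come after bend (at shift 1 or later) → {shift 2, shift 3}; bend must come before bore (at shift 3 or earlier) → {shift 1, shift 2}; press must come after bend (at shift 1 or later) → {shift 2, shift 3}; press must come after mill (at shift 2 or later) → {shift 3}; mill must come before press (at shift 3 or earlier) → {shift 2}; finish must come after mill (at shift 2 or later) → {shift 3}; bore can't share with finish (shift 3) → {shift 2}; bore can't share with mill (shift 2) → nothing is left.
So 3 shifts is not enough.
4 works (last occupied shift: shift 4): for example bend=shift 1, finish=shift 4, mill=shift 2, press=shift 3, tap=shift 1, bore=shift 3, cut=shift 2.

4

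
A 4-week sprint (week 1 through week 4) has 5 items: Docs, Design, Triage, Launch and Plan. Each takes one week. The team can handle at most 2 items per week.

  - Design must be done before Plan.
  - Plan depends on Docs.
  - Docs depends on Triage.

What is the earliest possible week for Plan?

Precedence pushes Plan to at least week 3.
Plan at week 3 is achievable: Docs=week 2, Launch=week 2, Triage=week 1, Design=week 1, Plan=week 3.

week 3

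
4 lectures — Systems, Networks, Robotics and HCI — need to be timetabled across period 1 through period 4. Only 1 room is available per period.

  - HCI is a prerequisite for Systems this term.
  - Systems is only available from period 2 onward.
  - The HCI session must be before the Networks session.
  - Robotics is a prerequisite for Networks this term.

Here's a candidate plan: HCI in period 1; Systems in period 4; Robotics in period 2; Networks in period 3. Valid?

Yes

HCI is a prerequisite for Systems this term — holds.
Systems is only available from period 2 onward — holds.
Robotics is a prerequisite for Networks this term — holds.
Only 1 room is available per period — holds.
The HCI session must be before the Networks session — holds.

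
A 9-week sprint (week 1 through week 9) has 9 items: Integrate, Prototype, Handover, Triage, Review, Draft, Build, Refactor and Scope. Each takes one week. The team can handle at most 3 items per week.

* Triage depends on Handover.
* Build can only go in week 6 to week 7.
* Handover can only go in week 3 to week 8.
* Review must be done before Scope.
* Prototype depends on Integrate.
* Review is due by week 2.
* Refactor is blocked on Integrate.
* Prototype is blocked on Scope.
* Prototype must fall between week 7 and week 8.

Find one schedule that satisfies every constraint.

Handover -> week 3; Integrate -> week 1; Review -> week 1; Triage -> week 4; Build -> week 6; Draft -> week 1; Prototype -> week 7; Refactor -> week 2; Scope -> week 2

Checking: Handover(week 3) before Triage(week 4); Integrate(week 1) before Prototype(week 7); Integrate(week 1) before Refactor(week 2); Scope(week 2) before Prototype(week 7); Review(week 1) before Scope(week 2); Review=week 1 in [week 1,week 2]; Build=week 6 in [week 6,week 7]; Handover=week 3 in [week 3,week 8]; Prototype=week 7 in [week 7,week 8]; max 3 per week (cap 3).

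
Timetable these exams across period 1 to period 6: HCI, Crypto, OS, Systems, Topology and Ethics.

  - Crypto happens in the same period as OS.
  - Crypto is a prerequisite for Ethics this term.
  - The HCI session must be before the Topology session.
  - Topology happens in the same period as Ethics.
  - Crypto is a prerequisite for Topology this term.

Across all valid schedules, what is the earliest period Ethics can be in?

period 2

Precedence pushes Ethics to at least period 2.
Ethics at period 2 is achievable: Crypto -> period 1; OS -> period 1; Topology -> period 2; Ethics -> period 2; HCI -> period 1; Systems -> period 1.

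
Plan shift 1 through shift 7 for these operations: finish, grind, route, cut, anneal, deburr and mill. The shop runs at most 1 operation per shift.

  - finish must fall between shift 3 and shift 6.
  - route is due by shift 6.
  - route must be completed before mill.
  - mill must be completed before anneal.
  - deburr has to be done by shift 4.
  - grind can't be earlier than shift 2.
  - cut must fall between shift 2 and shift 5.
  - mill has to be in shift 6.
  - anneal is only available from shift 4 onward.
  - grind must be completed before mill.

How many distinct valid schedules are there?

Splitting on finish: it can be shift 3 (10), shift 4 (10), shift 5 (12). Listing each branch's schedules as (grind, route, cut, anneal, deburr, mill) by shift number:
finish=shift 3: (2,1,5,7,4,6) (2,4,5,7,1,6) (2,5,4,7,1,6) (4,1,5,7,2,6) (4,2,5,7,1,6) (4,5,2,7,1,6) (5,1,2,7,4,6) (5,1,4,7,2,6) (5,2,4,7,1,6) (5,4,2,7,1,6) — 10.
finish=shift 4: (2,1,5,7,3,6) (2,3,5,7,1,6) (2,5,3,7,1,6) (3,1,5,7,2,6) (3,2,5,7,1,6) (3,5,2,7,1,6) (5,1,2,7,3,6) (5,1,3,7,2,6) (5,2,3,7,1,6) (5,3,2,7,1,6) — 10.
finish=shift 5: (2,1,3,7,4,6) (2,1,4,7,3,6) (2,3,4,7,1,6) (2,4,3,7,1,6) (3,1,2,7,4,6) (3,1,4,7,2,6) (3,2,4,7,1,6) (3,4,2,7,1,6) (4,1,2,7,3,6) (4,1,3,7,2,6) (4,2,3,7,1,6) (4,3,2,7,1,6) — 12.
Summing: 10 + 10 + 12 = 32.

32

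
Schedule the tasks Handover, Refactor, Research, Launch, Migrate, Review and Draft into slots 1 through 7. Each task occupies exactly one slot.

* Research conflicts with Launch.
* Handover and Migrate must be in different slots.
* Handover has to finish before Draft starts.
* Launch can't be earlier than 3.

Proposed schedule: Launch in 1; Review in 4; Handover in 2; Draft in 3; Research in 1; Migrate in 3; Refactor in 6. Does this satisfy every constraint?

Handover and Migrate must be in different slots — holds.
Handover has to finish before Draft starts — holds.
Launch can't be earlier than 3 — violated.
Research conflicts with Launch — violated.

No. Research conflicts with Launch is not satisfied.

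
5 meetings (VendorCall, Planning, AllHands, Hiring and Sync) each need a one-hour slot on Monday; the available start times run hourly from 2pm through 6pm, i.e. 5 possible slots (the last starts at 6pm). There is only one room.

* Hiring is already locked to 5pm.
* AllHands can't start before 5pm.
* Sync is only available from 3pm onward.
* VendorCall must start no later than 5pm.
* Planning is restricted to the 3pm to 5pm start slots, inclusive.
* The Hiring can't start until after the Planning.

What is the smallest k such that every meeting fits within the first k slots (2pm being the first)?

5

The precedence chain requires at least 2 distinct slots.
With at most 1 per slot and 5 meetings, at least 5 slots are needed.
AllHands can't be placed before 5pm — that is slot 4 counting from 2pm — so the schedule must run through at least 4 slots.
5 works (last occupied slot: 6pm): for example VendorCall=2pm, Sync=4pm, Hiring=5pm, AllHands=6pm, Planning=3pm.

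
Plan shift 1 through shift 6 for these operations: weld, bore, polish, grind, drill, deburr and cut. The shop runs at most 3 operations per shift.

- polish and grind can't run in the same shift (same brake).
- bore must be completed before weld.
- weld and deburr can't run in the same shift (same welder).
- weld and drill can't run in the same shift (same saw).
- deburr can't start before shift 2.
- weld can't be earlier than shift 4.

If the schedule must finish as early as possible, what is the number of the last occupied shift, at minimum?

The precedence chain requires at least 2 distinct shifts.
With at most 3 per shift and 7 operations, at least 3 shifts are needed.
weld can't be placed before shift 4, so the schedule must run through at least shift 4.
4 works (last occupied shift: shift 4): for example polish -> shift 1, weld -> shift 4, drill -> shift 1, cut -> shift 2, bore -> shift 1, grind -> shift 2, deburr -> shift 2.

4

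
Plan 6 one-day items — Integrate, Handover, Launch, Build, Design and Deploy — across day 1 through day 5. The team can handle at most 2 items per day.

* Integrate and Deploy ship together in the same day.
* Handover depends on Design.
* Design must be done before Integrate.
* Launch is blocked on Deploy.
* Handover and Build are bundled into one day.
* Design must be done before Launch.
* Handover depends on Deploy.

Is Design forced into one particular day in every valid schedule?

Design can be day 1 (e.g. Design=day 1; Deploy=day 2; Integrate=day 2; Build=day 3; Handover=day 3; Launch=day 4) or day 2 (e.g. Build -> day 4; Launch -> day 5; Deploy -> day 3; Integrate -> day 3; Design -> day 2; Handover -> day 4).

No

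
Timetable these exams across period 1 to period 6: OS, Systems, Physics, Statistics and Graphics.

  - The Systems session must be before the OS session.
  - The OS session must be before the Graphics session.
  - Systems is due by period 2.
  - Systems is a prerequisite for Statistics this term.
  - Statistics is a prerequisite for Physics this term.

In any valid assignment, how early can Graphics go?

Precedence pushes Graphics to at least period 3.
Graphics at period 3 is achievable: Graphics in period 3, Statistics in period 2, Systems in period 1, OS in period 2, Physics in period 3.

period 3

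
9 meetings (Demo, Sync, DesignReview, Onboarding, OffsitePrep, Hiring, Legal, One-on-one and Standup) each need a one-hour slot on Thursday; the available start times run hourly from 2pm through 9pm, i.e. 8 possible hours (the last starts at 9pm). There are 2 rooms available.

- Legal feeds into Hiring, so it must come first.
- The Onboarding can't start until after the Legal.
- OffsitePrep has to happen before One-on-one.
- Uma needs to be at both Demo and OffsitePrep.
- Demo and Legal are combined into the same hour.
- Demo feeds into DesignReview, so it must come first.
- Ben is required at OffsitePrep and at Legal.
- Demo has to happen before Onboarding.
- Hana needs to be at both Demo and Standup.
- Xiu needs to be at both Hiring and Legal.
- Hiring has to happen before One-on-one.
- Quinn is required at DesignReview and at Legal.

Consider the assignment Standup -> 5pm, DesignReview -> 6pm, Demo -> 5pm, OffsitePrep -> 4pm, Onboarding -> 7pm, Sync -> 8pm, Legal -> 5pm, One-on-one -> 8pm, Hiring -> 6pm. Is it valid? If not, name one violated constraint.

No — it violates: Hana needs to be at both Demo and Standup

Hiring has to happen before One-on-one — holds.
OffsitePrep has to happen before One-on-one — holds.
Demo has to happen before Onboarding — holds.
Xiu needs to be at both Hiring and Legal — holds.
The Onboarding can't start until after the Legal — holds.
Uma needs to be at both Demo and OffsitePrep — holds.
Demo and Legal are combined into the same hour — holds.
Demo feeds into DesignReview, so it must come first — holds.
Legal feeds into Hiring, so it must come first — holds.
Hana needs to be at both Demo and Standup — violated.
Quinn is required at DesignReview and at Legal — holds.
There are 2 rooms available — violated.
Ben is required at OffsitePrep and at Legal — holds.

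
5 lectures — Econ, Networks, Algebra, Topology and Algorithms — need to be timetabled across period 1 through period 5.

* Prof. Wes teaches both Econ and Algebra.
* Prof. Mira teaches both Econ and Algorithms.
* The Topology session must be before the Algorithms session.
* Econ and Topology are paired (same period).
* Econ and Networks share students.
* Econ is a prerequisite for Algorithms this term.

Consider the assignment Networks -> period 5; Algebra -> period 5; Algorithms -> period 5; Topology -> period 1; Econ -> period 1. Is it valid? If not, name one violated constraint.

Econ is a prerequisite for Algorithms this term — holds.
Prof. Mira teaches both Econ and Algorithms — holds.
Prof. Wes teaches both Econ and Algebra — holds.
Econ and Networks share students — holds.
The Topology session must be before the Algorithms session — holds.
Econ and Topology are paired (same period) — holds.

Yes, all constraints hold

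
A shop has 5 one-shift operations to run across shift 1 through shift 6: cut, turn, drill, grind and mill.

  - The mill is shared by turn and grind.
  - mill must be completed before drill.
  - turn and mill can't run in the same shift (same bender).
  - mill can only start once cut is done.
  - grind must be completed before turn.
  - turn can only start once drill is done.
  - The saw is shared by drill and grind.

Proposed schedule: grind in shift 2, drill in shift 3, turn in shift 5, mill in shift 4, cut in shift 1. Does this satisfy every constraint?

No. mill must be completed before drill is not satisfied.

mill must be completed before drill — violated.
The mill is shared by turn and grind — holds.
mill can only start once cut is done — holds.
The saw is shared by drill and grind — holds.
turn can only start once drill is done — holds.
turn and mill can't run in the same shift (same bender) — holds.
grind must be completed before turn — holds.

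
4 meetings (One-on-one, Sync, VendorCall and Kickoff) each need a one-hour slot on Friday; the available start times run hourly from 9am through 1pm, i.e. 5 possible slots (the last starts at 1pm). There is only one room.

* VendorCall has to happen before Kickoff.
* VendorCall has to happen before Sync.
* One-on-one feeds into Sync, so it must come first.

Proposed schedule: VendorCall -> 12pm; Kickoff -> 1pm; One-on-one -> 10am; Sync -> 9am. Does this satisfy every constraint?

Invalid. VendorCall has to happen before Sync.

There is only one room — holds.
One-on-one feeds into Sync, so it must come first — violated.
VendorCall has to happen before Kickoff — holds.
VendorCall has to happen before Sync — violated.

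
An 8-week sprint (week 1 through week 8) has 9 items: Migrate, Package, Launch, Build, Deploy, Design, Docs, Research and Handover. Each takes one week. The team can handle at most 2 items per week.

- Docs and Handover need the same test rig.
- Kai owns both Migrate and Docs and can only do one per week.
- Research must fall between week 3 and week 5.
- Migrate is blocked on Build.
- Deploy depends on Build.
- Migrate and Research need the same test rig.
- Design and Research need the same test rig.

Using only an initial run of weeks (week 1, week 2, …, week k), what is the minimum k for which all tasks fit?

5

The precedence chain requires at least 2 distinct weeks.
With at most 2 per week and 9 tasks, at least 5 weeks are needed.
Research can't be placed before week 3, so the schedule must run through at least week 3.
5 works (last occupied week: week 5): for example Launch -> week 3; Handover -> week 5; Deploy -> week 2; Package -> week 1; Design -> week 4; Build -> week 1; Migrate -> week 2; Research -> week 3; Docs -> week 4.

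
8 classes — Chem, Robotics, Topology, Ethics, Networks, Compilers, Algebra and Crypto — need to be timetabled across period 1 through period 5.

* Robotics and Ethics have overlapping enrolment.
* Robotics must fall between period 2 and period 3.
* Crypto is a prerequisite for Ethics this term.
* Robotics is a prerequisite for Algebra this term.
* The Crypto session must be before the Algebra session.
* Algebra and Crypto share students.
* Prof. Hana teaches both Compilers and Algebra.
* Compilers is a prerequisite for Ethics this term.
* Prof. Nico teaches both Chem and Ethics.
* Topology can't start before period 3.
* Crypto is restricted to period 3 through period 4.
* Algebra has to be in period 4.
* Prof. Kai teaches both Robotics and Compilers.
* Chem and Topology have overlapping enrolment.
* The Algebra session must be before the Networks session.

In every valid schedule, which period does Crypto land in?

period 3

Crypto's window is period 3–period 4.
Algebra is fixed at period 4, and Crypto can't share a period with Algebra.
So Crypto must be period 3.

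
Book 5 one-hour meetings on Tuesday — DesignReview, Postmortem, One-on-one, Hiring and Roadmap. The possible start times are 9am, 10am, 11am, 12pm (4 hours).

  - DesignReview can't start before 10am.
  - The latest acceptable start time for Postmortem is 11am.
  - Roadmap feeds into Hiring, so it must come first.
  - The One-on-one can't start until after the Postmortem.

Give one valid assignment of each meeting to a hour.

Postmortem in 9am; Roadmap in 9am; DesignReview in 10am; Hiring in 10am; One-on-one in 10am

Checking: Roadmap(9am) before Hiring(10am); Postmortem(9am) before One-on-one(10am); Postmortem=9am in [9am,11am]; DesignReview=10am in [10am,12pm].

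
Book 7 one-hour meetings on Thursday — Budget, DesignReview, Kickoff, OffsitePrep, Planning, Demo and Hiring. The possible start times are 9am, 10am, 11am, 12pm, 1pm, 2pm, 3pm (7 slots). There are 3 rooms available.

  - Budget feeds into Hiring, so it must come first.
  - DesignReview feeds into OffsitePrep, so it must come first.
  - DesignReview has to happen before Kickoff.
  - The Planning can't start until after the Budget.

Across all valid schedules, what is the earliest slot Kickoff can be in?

10am

Precedence pushes Kickoff to at least 10am.
Kickoff at 10am is achievable: Hiring -> 11am; Budget -> 9am; Kickoff -> 10am; DesignReview -> 9am; Demo -> 9am; OffsitePrep -> 10am; Planning -> 10am.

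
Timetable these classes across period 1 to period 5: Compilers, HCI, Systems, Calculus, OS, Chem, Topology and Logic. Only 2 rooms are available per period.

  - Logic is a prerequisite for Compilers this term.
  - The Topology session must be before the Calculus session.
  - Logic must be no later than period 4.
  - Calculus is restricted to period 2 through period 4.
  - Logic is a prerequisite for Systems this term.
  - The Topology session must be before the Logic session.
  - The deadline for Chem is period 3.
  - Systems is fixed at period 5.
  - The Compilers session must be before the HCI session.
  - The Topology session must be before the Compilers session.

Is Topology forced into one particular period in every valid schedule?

Topology can be period 1 (e.g. Compilers -> period 3; Calculus -> period 2; Systems -> period 5; Logic -> period 2; Chem -> period 1; HCI -> period 4; Topology -> period 1; OS -> period 3) or period 2 (e.g. Calculus=period 3; OS=period 1; Chem=period 1; Compilers=period 4; Logic=period 3; HCI=period 5; Topology=period 2; Systems=period 5).

No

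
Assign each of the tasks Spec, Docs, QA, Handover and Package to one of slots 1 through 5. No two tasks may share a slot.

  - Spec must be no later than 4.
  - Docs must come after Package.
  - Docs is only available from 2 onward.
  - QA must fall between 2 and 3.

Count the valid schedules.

Splitting on Spec: it can be 1 (6), 2 (3), 3 (3), 4 (6). Listing each branch's schedules as (Docs, QA, Handover, Package):
Spec=1: (4,2,5,3) (4,3,5,2) (5,2,3,4) (5,2,4,3) (5,3,2,4) (5,3,4,2) — 6.
Spec=2: (4,3,5,1) (5,3,1,4) (5,3,4,1) — 3.
Spec=3: (4,2,5,1) (5,2,1,4) (5,2,4,1) — 3.
Spec=4: (2,3,5,1) (3,2,5,1) (5,2,1,3) (5,2,3,1) (5,3,1,2) (5,3,2,1) — 6.
Summing: 6 + 3 + 3 + 6 = 18.

18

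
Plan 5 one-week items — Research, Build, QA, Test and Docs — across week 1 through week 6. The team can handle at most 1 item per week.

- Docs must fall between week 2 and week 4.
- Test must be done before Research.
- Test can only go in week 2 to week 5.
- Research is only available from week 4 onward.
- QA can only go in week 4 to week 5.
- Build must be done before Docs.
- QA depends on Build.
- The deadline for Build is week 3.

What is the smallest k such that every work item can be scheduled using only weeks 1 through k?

5 weeks

The precedence chain requires at least 2 distinct weeks.
With at most 1 per week and 5 work items, at least 5 weeks are needed.
Research can't be placed before week 4, so the schedule must run through at least week 4.
5 works (last occupied week: week 5): for example Docs=week 2, QA=week 5, Research=week 4, Build=week 1, Test=week 3.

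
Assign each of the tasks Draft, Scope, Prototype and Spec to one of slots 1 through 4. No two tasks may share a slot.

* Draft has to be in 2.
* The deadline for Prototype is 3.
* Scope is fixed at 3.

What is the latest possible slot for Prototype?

1

Prototype's own window allows nothing later than 3.
Prototype at 1 is achievable: Spec in 4, Draft in 2, Scope in 3, Prototype in 1.
Nothing later works — the capacity limit rule out every slot after 1.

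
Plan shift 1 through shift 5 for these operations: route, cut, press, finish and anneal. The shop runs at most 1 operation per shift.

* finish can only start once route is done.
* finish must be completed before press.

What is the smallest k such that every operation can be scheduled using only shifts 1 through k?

The precedence chain requires at least 3 distinct shifts.
With at most 1 per shift and 5 operations, at least 5 shifts are needed.
5 works (last occupied shift: shift 5): for example cut=shift 4; route=shift 1; press=shift 3; anneal=shift 5; finish=shift 2.

5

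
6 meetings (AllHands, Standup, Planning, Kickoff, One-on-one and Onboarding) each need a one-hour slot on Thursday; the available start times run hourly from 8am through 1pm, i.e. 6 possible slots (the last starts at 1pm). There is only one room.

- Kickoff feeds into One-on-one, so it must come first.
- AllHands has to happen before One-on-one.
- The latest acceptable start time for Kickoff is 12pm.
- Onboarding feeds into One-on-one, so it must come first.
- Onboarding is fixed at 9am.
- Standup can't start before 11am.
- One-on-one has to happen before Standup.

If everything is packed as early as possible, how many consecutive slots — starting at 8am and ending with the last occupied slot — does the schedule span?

6

The precedence chain requires at least 3 distinct slots.
With at most 1 per slot and 6 meetings, at least 6 slots are needed.
Standup can't be placed before 11am — that is slot 4 counting from 8am — so the schedule must run through at least 4 slots.
6 works (last occupied slot: 1pm): for example Planning -> 1pm; Standup -> 12pm; Onboarding -> 9am; Kickoff -> 8am; AllHands -> 10am; One-on-one -> 11am.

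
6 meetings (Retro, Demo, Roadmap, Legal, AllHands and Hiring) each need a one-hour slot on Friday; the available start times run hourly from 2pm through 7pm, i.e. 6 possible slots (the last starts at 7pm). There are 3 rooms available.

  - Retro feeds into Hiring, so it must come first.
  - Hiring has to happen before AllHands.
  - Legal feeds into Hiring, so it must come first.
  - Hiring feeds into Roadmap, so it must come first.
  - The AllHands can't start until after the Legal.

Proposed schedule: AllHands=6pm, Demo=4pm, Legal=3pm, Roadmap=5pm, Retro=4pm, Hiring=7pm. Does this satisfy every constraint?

No — it violates: Hiring feeds into Roadmap, so it must come first

There are 3 rooms available — holds.
Legal feeds into Hiring, so it must come first — holds.
Hiring feeds into Roadmap, so it must come first — violated.
Retro feeds into Hiring, so it must come first — holds.
Hiring has to happen before AllHands — violated.
The AllHands can't start until after the Legal — holds.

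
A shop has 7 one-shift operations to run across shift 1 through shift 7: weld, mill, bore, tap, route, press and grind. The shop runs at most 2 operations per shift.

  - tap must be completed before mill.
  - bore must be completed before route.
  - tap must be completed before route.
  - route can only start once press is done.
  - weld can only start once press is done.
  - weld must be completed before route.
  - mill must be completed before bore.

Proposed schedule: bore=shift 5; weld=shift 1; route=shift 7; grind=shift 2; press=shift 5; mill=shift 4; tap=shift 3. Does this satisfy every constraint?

No — it violates: weld can only start once press is done

weld must be completed before route — holds.
weld can only start once press is done — violated.
tap must be completed before mill — holds.
bore must be completed before route — holds.
mill must be completed before bore — holds.
route can only start once press is done — holds.
tap must be completed before route — holds.
The shop runs at most 2 operations per shift — holds.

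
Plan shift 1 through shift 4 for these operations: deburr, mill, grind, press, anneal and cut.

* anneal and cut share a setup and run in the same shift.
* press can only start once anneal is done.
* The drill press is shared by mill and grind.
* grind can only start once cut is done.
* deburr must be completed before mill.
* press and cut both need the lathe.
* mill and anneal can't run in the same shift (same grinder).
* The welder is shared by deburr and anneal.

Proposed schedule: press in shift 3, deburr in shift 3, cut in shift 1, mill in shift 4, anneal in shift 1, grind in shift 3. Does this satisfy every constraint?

Valid

press can only start once anneal is done — holds.
The welder is shared by deburr and anneal — holds.
deburr must be completed before mill — holds.
mill and anneal can't run in the same shift (same grinder) — holds.
grind can only start once cut is done — holds.
The drill press is shared by mill and grind — holds.
press and cut both need the lathe — holds.
anneal and cut share a setup and run in the same shift — holds.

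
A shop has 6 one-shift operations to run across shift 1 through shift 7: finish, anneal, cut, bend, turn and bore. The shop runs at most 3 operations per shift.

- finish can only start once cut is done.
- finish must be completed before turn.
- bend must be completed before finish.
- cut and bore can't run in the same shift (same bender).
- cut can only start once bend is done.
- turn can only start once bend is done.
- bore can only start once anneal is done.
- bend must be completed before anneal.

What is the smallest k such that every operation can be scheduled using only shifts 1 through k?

4

The precedence chain requires at least 4 distinct shifts.
With at most 3 per shift and 6 operations, at least 2 shifts are needed.
4 works (last occupied shift: shift 4): for example anneal -> shift 2, turn -> shift 4, bend -> shift 1, cut -> shift 2, finish -> shift 3, bore -> shift 3.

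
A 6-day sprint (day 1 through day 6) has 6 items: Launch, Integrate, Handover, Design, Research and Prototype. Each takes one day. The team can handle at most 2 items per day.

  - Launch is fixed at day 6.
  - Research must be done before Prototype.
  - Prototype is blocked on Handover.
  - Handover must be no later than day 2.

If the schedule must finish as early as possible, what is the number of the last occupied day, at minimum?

The precedence chain requires at least 2 distinct days.
With at most 2 per day and 6 work items, at least 3 days are needed.
Launch can't be placed before day 6, so the schedule must run through at least day 6.
6 works (last occupied day: day 6): for example Research in day 1, Handover in day 1, Launch in day 6, Integrate in day 2, Prototype in day 2, Design in day 3.

6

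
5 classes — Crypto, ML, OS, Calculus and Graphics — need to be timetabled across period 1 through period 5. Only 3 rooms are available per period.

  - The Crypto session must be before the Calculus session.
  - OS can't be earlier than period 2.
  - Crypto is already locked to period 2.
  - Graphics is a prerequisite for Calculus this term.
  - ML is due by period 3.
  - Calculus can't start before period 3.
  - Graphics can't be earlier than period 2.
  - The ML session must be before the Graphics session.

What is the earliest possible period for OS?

OS is available from period 2.
OS at period 2 is achievable: Graphics=period 2; Calculus=period 3; ML=period 1; Crypto=period 2; OS=period 2.

period 2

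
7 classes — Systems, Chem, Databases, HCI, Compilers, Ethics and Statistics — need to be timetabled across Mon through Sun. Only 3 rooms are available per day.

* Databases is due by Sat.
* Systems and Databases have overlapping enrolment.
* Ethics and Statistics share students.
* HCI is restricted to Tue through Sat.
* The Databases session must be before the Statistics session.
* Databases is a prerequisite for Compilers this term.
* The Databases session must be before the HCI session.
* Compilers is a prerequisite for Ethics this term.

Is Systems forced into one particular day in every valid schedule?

Systems can be Mon (e.g. Compilers=Wed; Chem=Mon; HCI=Wed; Systems=Mon; Ethics=Thu; Databases=Tue; Statistics=Wed) or Tue (e.g. HCI -> Tue; Systems -> Tue; Databases -> Mon; Compilers -> Tue; Ethics -> Wed; Statistics -> Thu; Chem -> Mon).

No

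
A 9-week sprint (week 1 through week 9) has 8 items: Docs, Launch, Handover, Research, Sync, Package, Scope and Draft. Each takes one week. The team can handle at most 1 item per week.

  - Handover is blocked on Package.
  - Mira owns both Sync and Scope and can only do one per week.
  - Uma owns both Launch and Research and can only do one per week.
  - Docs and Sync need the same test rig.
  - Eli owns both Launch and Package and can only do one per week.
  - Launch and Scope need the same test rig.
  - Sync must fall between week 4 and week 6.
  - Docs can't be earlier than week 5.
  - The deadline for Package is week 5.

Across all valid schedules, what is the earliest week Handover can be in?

week 2

Precedence pushes Handover to at least week 2.
Handover at week 2 is achievable: Draft=week 8; Handover=week 2; Package=week 1; Launch=week 3; Research=week 6; Scope=week 7; Docs=week 5; Sync=week 4.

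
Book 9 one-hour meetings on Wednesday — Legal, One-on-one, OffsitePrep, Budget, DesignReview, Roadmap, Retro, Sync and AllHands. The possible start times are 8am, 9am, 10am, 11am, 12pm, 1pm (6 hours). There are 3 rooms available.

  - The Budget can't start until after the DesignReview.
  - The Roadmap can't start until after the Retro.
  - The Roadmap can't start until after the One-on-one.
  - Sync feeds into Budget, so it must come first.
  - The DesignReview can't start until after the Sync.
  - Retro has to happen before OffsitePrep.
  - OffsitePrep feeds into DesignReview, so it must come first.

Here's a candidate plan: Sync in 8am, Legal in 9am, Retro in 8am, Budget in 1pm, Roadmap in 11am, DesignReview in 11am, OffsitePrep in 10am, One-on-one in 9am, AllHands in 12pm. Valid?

OffsitePrep feeds into DesignReview, so it must come first — holds.
Sync feeds into Budget, so it must come first — holds.
The Roadmap can't start until after the Retro — holds.
The Roadmap can't start until after the One-on-one — holds.
There are 3 rooms available — holds.
Retro has to happen before OffsitePrep — holds.
The Budget can't start until after the DesignReview — holds.
The DesignReview can't start until after the Sync — holds.

Yes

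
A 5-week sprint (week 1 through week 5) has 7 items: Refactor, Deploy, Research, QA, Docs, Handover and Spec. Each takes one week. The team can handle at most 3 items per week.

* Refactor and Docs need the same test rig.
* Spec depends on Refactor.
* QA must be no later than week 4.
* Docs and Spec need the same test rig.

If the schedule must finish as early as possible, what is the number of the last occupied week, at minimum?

week 3

The precedence chain requires at least 2 distinct weeks.
With at most 3 per week and 7 tasks, at least 3 weeks are needed.
3 works (last occupied week: week 3): for example Spec=week 2, Docs=week 3, Handover=week 2, QA=week 2, Refactor=week 1, Deploy=week 1, Research=week 1.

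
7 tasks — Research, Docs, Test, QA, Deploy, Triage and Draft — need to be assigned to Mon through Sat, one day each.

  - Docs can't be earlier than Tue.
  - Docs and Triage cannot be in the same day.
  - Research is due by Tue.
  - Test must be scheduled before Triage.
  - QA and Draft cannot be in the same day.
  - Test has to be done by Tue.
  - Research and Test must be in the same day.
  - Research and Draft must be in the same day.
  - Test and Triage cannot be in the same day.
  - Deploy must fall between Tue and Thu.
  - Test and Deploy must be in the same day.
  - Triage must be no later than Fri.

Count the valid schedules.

60

Splitting on Docs: it can be Tue (15), Wed (10), Thu (10), Fri (10), Sat (15). Listing each branch's schedules as (Research, Test, QA, Deploy, Triage, Draft):
Docs=Tue: (Tue,Tue,Mon,Tue,Wed,Tue) (Tue,Tue,Mon,Tue,Thu,Tue) (Tue,Tue,Mon,Tue,Fri,Tue) (Tue,Tue,Wed,Tue,Wed,Tue) (Tue,Tue,Wed,Tue,Thu,Tue) (Tue,Tue,Wed,Tue,Fri,Tue) (Tue,Tue,Thu,Tue,Wed,Tue) (Tue,Tue,Thu,Tue,Thu,Tue) (Tue,Tue,Thu,Tue,Fri,Tue) (Tue,Tue,Fri,Tue,Wed,Tue) (Tue,Tue,Fri,Tue,Thu,Tue) (Tue,Tue,Fri,Tue,Fri,Tue) (Tue,Tue,Sat,Tue,Wed,Tue) (Tue,Tue,Sat,Tue,Thu,Tue) (Tue,Tue,Sat,Tue,Fri,Tue) — 15.
Docs=Wed: (Tue,Tue,Mon,Tue,Thu,Tue) (Tue,Tue,Mon,Tue,Fri,Tue) (Tue,Tue,Wed,Tue,Thu,Tue) (Tue,Tue,Wed,Tue,Fri,Tue) (Tue,Tue,Thu,Tue,Thu,Tue) (Tue,Tue,Thu,Tue,Fri,Tue) (Tue,Tue,Fri,Tue,Thu,Tue) (Tue,Tue,Fri,Tue,Fri,Tue) (Tue,Tue,Sat,Tue,Thu,Tue) (Tue,Tue,Sat,Tue,Fri,Tue) — 10.
Docs=Thu: (Tue,Tue,Mon,Tue,Wed,Tue) (Tue,Tue,Mon,Tue,Fri,Tue) (Tue,Tue,Wed,Tue,Wed,Tue) (Tue,Tue,Wed,Tue,Fri,Tue) (Tue,Tue,Thu,Tue,Wed,Tue) (Tue,Tue,Thu,Tue,Fri,Tue) (Tue,Tue,Fri,Tue,Wed,Tue) (Tue,Tue,Fri,Tue,Fri,Tue) (Tue,Tue,Sat,Tue,Wed,Tue) (Tue,Tue,Sat,Tue,Fri,Tue) — 10.
Docs=Fri: (Tue,Tue,Mon,Tue,Wed,Tue) (Tue,Tue,Mon,Tue,Thu,Tue) (Tue,Tue,Wed,Tue,Wed,Tue) (Tue,Tue,Wed,Tue,Thu,Tue) (Tue,Tue,Thu,Tue,Wed,Tue) (Tue,Tue,Thu,Tue,Thu,Tue) (Tue,Tue,Fri,Tue,Wed,Tue) (Tue,Tue,Fri,Tue,Thu,Tue) (Tue,Tue,Sat,Tue,Wed,Tue) (Tue,Tue,Sat,Tue,Thu,Tue) — 10.
Docs=Sat: (Tue,Tue,Mon,Tue,Wed,Tue) (Tue,Tue,Mon,Tue,Thu,Tue) (Tue,Tue,Mon,Tue,Fri,Tue) (Tue,Tue,Wed,Tue,Wed,Tue) (Tue,Tue,Wed,Tue,Thu,Tue) (Tue,Tue,Wed,Tue,Fri,Tue) (Tue,Tue,Thu,Tue,Wed,Tue) (Tue,Tue,Thu,Tue,Thu,Tue) (Tue,Tue,Thu,Tue,Fri,Tue) (Tue,Tue,Fri,Tue,Wed,Tue) (Tue,Tue,Fri,Tue,Thu,Tue) (Tue,Tue,Fri,Tue,Fri,Tue) (Tue,Tue,Sat,Tue,Wed,Tue) (Tue,Tue,Sat,Tue,Thu,Tue) (Tue,Tue,Sat,Tue,Fri,Tue) — 15.
Summing: 15 + 10 + 10 + 10 + 15 = 60.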